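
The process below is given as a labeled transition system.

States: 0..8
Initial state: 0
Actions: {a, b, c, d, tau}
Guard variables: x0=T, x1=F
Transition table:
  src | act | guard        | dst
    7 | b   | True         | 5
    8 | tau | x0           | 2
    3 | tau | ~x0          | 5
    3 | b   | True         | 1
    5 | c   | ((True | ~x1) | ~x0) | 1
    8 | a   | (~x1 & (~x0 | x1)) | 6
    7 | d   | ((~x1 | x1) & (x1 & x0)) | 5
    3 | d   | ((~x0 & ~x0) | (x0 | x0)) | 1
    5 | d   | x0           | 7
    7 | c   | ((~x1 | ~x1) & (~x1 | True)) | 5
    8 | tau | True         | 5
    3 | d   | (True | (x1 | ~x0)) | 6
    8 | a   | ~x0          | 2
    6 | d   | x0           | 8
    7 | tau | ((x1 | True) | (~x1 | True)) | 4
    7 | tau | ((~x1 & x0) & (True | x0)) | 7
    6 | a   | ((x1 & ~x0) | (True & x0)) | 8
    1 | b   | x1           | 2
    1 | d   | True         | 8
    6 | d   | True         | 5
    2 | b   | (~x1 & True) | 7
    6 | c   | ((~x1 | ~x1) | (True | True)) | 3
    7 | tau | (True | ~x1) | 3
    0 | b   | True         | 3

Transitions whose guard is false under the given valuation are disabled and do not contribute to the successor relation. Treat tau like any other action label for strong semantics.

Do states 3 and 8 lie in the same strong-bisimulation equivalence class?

Compute ~ classes (split until stable):
  round 0: {{0,1,2,3,4,5,6,7,8}}
  round 1: {{0,2},{1},{3},{4},{5},{6},{7},{8}}
  round 2: {{0},{1},{2},{3},{4},{5},{6},{7},{8}}
9 equivalence class(es) (converged in 3)
class of 3: {3}; class of 8: {8}

Answer: NOT BISIMILAR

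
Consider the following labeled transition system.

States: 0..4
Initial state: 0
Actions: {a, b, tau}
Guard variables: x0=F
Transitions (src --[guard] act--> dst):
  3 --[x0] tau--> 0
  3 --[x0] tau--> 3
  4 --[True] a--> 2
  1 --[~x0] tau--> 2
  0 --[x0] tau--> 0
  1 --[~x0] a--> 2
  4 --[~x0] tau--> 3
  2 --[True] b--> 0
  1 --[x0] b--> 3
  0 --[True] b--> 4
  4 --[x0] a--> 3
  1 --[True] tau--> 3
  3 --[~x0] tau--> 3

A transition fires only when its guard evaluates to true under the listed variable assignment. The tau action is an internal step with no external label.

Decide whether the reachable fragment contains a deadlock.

Answer: DEADLOCK-FREE

Trace:
Reachable = {0,2,3,4}
  0: b→4  [1 out]
  2: b→0  [1 out]
  3: tau→3  [1 out]
  4: a→2  tau→3  [2 out]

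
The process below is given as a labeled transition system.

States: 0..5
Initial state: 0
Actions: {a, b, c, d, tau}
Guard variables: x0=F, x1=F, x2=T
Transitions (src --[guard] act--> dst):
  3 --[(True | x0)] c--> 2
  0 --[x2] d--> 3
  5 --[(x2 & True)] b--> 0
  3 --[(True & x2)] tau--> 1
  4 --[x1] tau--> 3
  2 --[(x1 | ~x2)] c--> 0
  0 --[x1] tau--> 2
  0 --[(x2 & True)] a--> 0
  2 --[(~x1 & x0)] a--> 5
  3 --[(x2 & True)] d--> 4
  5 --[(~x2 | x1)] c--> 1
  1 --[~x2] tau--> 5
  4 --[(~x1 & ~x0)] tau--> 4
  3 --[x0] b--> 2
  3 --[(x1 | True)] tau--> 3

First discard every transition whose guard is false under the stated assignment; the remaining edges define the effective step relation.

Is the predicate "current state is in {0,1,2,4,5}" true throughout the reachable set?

Inv-set: {0,1,2,4,5}
Reachable = {0,1,2,3,4}
  0: safe
  1: safe
  2: safe
  3: VIOLATES
  4: safe
counterexample path to 3: d

Answer: INVARIANT VIOLATED at state 3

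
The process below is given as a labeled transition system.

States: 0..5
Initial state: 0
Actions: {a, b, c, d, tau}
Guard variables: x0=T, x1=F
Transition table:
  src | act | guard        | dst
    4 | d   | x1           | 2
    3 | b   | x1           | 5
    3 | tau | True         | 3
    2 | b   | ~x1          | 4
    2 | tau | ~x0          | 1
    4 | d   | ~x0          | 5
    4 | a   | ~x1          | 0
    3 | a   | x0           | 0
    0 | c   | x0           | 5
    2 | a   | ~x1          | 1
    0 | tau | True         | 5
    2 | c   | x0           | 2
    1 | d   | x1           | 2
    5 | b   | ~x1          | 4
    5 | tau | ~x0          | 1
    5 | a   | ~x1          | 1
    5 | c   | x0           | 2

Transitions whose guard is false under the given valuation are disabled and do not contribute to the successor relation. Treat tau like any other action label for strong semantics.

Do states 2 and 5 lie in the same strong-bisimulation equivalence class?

Answer: BISIMILAR

Working:
Compute ~ classes (split until stable):
  π0 = {{0,1,2,3,4,5}}
  π1 = {{0},{1},{2,5},{3},{4}}
stable after 2 split(s): 5 block(s)
[2]={2,5}  [5]={2,5}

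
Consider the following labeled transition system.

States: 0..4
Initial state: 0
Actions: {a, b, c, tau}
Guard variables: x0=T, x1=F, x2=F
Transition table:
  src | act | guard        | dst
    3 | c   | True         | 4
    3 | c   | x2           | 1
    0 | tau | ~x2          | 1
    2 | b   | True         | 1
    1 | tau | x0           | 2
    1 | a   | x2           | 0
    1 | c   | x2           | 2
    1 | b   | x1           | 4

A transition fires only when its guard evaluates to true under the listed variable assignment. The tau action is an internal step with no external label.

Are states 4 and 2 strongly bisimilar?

Compute ~ classes (split until stable):
  π0 = {{0,1,2,3,4}}
  π1 = {{0,1},{2},{3},{4}}
  π2 = {{0},{1},{2},{3},{4}}
5 equivalence class(es) (converged in 3)
[4]={4}  [2]={2}

Answer: NOT BISIMILAR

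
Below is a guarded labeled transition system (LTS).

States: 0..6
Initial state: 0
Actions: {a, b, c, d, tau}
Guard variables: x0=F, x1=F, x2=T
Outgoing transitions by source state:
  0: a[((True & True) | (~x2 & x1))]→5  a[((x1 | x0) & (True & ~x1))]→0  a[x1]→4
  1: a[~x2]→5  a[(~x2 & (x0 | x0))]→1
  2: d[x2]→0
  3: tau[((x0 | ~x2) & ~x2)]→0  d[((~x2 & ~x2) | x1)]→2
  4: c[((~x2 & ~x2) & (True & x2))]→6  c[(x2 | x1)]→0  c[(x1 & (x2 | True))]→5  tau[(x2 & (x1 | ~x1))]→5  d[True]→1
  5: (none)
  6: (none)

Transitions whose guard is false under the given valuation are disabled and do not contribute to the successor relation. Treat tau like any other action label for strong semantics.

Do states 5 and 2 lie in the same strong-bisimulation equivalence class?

Answer: NOT BISIMILAR

Working:
Refine partition for ~:
  π0 = {{0,1,2,3,4,5,6}}
  π1 = {{0},{1,3,5,6},{2},{4}}
4 equivalence class(es) (converged in 2)
class of 5: {1,3,5,6}; class of 2: {2}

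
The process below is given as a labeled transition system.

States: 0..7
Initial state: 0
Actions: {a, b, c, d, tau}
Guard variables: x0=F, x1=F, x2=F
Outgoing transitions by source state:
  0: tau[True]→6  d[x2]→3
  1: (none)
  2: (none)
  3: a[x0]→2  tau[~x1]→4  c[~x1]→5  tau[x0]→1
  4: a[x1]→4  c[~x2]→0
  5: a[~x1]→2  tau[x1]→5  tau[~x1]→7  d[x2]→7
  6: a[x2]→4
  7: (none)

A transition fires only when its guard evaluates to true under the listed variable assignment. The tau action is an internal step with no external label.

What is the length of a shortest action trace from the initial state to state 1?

Layered search for 1:
  depth 0: {0}
  depth 1: {6}
1 never appears.

Answer: UNREACHABLE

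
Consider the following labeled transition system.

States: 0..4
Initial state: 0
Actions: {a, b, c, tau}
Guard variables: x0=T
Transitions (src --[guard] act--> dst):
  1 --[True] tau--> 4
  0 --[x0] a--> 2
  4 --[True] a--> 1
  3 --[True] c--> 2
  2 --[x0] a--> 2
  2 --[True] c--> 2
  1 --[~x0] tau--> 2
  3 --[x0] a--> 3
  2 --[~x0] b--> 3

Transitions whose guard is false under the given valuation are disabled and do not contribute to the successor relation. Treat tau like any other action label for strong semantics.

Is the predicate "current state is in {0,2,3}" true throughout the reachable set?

Safe = {0,2,3}
Reachable = {0,2}
  0: ✓
  2: ✓

Answer: INVARIANT HOLDS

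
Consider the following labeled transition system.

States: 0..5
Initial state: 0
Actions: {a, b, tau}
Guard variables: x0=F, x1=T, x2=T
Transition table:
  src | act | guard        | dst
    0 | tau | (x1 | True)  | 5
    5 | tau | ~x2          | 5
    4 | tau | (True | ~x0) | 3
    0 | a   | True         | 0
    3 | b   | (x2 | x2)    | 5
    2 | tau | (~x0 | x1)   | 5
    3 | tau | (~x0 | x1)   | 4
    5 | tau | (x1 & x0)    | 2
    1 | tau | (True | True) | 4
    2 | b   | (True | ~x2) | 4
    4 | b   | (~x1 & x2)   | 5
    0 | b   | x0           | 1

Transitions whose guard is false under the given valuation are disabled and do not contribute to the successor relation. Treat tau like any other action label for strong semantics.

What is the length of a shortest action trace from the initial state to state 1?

Answer: UNREACHABLE

Working:
BFS to 1:
  L0 = {0}
  L1 = {5}
1 never appears.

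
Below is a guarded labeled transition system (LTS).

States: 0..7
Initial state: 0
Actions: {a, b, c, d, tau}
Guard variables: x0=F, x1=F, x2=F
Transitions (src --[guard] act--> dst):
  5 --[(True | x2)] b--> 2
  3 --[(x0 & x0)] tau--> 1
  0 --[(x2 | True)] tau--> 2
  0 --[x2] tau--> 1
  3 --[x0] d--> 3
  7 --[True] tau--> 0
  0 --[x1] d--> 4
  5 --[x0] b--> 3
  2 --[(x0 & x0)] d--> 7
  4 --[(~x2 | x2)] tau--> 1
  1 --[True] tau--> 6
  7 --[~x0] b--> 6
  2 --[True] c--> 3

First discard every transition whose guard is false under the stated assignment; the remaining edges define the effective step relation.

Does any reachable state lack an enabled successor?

R = {0,2,3}
  0: tau→2  [1 out]
  2: c→3  [1 out]
  3: ∅  [no exit]
witness 3: tau·c

Answer: DEADLOCK at state 3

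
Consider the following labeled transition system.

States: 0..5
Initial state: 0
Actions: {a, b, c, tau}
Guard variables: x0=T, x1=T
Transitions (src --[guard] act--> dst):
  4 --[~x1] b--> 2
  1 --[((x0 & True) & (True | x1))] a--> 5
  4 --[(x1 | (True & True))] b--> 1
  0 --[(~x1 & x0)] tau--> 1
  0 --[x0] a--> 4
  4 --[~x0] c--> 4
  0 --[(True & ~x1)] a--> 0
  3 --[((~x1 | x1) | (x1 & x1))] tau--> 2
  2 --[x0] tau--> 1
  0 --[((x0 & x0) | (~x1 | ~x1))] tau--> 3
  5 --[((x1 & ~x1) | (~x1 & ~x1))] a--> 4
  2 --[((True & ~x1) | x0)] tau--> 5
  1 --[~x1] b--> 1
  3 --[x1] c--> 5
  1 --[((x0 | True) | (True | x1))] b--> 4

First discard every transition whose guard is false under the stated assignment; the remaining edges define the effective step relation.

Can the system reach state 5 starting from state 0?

Answer: REACHABLE

Working:
9 transition(s) survive guard evaluation.
depth 0: {0}
depth 1: {3,4}  total {0,3,4}
depth 2: {1,2,5}  total {0,1,2,3,4,5}
R = {0,1,2,3,4,5}
witness 5: tau·c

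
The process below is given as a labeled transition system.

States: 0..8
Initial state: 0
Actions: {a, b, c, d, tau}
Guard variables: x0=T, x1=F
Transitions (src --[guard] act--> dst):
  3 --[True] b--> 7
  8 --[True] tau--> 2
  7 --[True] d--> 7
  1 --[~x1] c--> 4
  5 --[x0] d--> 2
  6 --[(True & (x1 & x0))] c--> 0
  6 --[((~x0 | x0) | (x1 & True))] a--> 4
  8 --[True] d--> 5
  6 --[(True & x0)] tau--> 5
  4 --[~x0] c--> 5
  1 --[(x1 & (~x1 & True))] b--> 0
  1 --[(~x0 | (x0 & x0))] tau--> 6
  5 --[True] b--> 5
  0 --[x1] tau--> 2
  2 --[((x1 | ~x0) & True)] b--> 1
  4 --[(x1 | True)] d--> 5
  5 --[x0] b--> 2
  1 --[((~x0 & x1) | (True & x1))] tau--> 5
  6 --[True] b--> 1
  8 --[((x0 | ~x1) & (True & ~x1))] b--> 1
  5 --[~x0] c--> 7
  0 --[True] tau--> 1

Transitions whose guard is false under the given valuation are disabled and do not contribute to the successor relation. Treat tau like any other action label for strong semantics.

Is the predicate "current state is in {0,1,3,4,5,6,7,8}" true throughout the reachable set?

Answer: INVARIANT VIOLATED at state 2

Trace:
Inv-set: {0,1,3,4,5,6,7,8}
Reach set: {0,1,2,4,5,6}
  0: ok
  1: ok
  2: ✗ unsafe
  4: ok
  5: ok
  6: ok
witness against invariant: tau·c·d·d → 2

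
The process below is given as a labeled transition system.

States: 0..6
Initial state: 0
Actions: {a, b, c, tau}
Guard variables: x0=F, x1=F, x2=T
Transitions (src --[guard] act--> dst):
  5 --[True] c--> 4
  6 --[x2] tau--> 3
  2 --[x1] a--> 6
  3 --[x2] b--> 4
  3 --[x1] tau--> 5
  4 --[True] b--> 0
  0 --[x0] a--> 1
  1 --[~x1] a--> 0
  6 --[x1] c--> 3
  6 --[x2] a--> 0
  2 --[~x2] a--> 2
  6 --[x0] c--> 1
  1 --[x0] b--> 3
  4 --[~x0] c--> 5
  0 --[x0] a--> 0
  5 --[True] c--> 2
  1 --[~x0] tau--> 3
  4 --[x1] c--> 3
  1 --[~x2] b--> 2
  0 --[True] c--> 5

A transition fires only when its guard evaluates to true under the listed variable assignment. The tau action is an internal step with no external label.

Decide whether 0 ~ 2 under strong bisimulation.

Compute ~ classes (split until stable):
  π0 = {{0,1,2,3,4,5,6}}
  π1 = {{0,5},{1,6},{2},{3},{4}}
  π2 = {{0},{1,6},{2},{3},{4},{5}}
stable after 3 split(s): 6 block(s)
0∈{0}, 2∈{2}

Answer: NOT BISIMILAR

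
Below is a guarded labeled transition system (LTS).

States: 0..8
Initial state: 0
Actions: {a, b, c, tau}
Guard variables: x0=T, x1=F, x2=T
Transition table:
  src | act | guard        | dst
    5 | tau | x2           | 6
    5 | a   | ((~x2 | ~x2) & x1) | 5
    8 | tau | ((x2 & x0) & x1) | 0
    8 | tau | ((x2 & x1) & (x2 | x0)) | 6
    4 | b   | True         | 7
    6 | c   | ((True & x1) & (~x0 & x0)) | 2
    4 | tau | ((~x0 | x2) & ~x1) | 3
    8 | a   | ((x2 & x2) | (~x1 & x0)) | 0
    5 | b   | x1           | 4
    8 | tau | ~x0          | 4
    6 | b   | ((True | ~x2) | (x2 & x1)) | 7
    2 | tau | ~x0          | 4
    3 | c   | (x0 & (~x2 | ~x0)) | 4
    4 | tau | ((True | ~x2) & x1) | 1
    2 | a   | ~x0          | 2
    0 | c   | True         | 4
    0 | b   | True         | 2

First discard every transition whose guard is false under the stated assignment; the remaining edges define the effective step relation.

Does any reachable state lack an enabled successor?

Reach set: {0,2,3,4,7}
  0: b→2  c→4  [2 out]
  2: ∅  [deadlock]
  3: ∅  [deadlock]
  4: b→7  tau→3  [2 out]
  7: ∅  [deadlock]
Path to 2: b

Answer: DEADLOCK at state 2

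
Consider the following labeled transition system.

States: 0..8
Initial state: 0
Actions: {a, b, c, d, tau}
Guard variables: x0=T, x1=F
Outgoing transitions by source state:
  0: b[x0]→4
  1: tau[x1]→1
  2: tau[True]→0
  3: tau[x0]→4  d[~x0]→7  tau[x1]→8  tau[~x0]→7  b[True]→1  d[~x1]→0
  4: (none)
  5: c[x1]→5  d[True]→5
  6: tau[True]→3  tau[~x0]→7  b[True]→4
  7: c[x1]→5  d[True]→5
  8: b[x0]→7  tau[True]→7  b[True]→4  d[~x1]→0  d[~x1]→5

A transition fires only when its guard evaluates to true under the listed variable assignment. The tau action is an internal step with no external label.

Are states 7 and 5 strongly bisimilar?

Answer: BISIMILAR

Trace:
Refine partition for ~:
  round 0: {{0,1,2,3,4,5,6,7,8}}
  round 1: {{0},{1,4},{2},{3,8},{5,7},{6}}
  round 2: {{0},{1,4},{2},{3},{5,7},{6},{8}}
7 equivalence class(es) (converged in 3)
[7]={5,7}  [5]={5,7}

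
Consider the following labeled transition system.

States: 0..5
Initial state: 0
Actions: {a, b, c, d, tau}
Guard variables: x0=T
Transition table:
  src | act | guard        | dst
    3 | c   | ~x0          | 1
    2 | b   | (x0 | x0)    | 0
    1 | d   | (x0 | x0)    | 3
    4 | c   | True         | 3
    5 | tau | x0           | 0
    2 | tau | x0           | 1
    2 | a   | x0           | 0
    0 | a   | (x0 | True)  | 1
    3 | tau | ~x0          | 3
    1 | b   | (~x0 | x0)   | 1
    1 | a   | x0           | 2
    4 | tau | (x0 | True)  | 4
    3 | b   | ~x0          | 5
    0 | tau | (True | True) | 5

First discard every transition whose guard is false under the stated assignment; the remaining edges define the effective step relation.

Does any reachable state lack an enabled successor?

Reachable = {0,1,2,3,5}
  0: a→1  tau→5  [2 out]
  1: a→2  b→1  d→3  [3 out]
  2: a→0  b→0  tau→1  [3 out]
  3: ∅  [no exit]
  5: tau→0  [1 out]
witness 3: a·d

Answer: DEADLOCK at state 3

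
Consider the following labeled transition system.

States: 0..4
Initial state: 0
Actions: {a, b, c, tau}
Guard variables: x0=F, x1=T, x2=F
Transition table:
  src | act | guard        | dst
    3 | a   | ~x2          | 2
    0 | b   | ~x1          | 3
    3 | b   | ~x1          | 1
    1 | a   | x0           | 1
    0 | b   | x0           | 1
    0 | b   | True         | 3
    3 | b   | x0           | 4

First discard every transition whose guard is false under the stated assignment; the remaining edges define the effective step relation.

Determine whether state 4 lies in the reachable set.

Answer: UNREACHABLE

Analysis:
2 transition(s) survive guard evaluation.
depth 0: {0}
depth 1: {3}  total {0,3}
depth 2: {2}  total {0,2,3}
R = {0,2,3}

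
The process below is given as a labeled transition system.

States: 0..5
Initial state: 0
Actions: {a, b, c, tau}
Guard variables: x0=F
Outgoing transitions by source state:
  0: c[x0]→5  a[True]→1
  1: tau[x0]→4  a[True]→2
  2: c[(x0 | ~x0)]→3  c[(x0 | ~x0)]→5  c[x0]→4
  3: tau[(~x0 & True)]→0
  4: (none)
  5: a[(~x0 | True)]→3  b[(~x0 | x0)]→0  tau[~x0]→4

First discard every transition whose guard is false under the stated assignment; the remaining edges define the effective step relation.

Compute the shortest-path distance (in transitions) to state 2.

Answer: 2

Trace:
Breadth-first toward 2:
  depth 0: {0}
  depth 1: {1}
  depth 2: {2}
2 enters at depth 2; path a·a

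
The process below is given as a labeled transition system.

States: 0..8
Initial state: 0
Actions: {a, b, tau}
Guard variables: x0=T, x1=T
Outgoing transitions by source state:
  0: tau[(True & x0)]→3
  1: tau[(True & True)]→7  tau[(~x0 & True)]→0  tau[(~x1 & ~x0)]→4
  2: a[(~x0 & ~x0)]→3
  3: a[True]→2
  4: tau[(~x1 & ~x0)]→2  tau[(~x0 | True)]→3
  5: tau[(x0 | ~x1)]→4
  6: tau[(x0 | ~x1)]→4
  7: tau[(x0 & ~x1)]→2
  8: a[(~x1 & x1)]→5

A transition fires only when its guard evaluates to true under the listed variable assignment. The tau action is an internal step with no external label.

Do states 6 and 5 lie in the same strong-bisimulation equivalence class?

Compute ~ classes (split until stable):
  π0 = {{0,1,2,3,4,5,6,7,8}}
  π1 = {{0,1,4,5,6},{2,7,8},{3}}
  π2 = {{0,4},{1},{2,7,8},{3},{5,6}}
stable after 3 split(s): 5 block(s)
class of 6: {5,6}; class of 5: {5,6}

Answer: BISIMILAR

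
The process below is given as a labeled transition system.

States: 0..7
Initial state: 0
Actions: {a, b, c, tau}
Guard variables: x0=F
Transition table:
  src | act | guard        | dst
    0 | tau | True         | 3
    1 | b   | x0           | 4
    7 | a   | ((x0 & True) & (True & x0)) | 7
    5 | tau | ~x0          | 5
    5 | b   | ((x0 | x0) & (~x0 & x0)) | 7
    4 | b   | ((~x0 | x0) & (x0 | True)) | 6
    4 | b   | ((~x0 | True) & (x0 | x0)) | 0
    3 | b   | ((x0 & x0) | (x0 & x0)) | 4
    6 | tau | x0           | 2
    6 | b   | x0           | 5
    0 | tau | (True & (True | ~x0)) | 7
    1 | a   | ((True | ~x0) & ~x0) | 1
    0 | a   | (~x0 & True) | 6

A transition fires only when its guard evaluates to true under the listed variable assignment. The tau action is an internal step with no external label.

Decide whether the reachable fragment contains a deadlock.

Answer: DEADLOCK at state 3

Working:
Reach set: {0,3,6,7}
  0: a→6  tau→3  tau→7  [3 out]
  3: ∅  [deadlock]
  6: ∅  [deadlock]
  7: ∅  [deadlock]
witness 3: tau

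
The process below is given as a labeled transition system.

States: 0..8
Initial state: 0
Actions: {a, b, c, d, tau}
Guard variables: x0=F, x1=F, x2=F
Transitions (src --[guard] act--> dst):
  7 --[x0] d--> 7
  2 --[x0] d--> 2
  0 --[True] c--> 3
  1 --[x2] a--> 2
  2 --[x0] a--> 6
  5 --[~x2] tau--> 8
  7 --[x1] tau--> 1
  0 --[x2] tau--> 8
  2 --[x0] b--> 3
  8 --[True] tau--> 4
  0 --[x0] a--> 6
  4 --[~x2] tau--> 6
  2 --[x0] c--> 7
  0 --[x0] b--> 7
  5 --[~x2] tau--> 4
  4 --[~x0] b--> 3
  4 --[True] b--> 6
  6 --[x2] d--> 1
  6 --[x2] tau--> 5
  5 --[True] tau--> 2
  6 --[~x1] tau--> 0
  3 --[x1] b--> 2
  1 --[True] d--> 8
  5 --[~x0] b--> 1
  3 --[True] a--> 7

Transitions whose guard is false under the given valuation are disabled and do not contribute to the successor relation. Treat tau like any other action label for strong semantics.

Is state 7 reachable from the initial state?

Answer: REACHABLE

Analysis:
After dropping false guards: 12 live edges.
L0 = {0}
L1 = {3}  total {0,3}
L2 = {7}  total {0,3,7}
R = {0,3,7}
Path to 7: c·a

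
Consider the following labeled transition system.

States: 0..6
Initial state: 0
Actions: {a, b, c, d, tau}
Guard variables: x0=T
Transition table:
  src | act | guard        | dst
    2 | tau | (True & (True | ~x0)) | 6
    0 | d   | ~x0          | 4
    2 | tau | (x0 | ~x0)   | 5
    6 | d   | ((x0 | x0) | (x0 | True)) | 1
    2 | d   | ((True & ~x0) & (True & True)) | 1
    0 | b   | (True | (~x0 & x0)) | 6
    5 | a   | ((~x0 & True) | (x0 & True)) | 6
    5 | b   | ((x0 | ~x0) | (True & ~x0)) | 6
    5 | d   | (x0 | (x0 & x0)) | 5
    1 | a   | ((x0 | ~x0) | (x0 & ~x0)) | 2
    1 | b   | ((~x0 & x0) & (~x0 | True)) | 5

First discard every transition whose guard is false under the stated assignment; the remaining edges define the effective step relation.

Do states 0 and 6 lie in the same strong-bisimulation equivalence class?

Answer: NOT BISIMILAR

Trace:
Bisimulation quotient by refinement:
  π0 = {{0,1,2,3,4,5,6}}
  π1 = {{0},{1},{2},{3,4},{5},{6}}
6 equivalence class(es) (converged in 2)
class of 0: {0}; class of 6: {6}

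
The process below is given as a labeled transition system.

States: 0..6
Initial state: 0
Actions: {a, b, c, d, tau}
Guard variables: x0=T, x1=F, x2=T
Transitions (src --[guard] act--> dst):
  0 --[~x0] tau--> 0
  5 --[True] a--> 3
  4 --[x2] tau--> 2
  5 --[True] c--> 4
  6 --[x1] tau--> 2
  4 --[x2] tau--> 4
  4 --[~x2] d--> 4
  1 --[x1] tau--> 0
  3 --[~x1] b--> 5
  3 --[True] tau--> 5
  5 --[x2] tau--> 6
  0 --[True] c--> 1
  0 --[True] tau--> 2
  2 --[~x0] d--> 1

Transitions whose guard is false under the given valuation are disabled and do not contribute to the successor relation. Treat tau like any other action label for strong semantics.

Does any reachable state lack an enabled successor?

R = {0,1,2}
  0: c→1  tau→2  [2 exit(s)]
  1: ∅  [no exit]
  2: ∅  [no exit]
Path to 1: c

Answer: DEADLOCK at state 1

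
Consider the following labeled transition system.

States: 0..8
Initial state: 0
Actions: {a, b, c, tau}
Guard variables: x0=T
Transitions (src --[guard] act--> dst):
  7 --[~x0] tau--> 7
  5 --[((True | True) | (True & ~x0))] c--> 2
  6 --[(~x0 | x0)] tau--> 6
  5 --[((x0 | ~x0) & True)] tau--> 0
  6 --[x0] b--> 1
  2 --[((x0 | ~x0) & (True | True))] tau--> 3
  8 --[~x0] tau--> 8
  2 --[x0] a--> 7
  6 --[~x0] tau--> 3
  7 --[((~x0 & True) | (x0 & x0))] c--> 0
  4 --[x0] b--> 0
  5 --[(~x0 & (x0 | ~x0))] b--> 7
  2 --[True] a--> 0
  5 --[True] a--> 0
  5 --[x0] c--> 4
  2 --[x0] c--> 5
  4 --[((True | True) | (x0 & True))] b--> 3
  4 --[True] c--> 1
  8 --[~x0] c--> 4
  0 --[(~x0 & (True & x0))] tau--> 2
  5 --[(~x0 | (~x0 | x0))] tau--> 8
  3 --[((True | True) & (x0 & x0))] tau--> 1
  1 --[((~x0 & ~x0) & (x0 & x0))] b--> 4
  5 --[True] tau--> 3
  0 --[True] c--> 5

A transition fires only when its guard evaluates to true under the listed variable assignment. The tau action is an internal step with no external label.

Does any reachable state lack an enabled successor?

Reach set: {0,1,2,3,4,5,7,8}
  0: c→5  [deg 1]
  1: ∅  [deadlock]
  2: a→0  a→7  c→5  tau→3  [deg 4]
  3: tau→1  [deg 1]
  4: b→0  b→3  c→1  [deg 3]
  5: a→0  c→2  c→4  tau→0  tau→3  tau→8  [deg 6]
  7: c→0  [deg 1]
  8: ∅  [deadlock]
trace reaching 1: c·c·c

Answer: DEADLOCK at state 1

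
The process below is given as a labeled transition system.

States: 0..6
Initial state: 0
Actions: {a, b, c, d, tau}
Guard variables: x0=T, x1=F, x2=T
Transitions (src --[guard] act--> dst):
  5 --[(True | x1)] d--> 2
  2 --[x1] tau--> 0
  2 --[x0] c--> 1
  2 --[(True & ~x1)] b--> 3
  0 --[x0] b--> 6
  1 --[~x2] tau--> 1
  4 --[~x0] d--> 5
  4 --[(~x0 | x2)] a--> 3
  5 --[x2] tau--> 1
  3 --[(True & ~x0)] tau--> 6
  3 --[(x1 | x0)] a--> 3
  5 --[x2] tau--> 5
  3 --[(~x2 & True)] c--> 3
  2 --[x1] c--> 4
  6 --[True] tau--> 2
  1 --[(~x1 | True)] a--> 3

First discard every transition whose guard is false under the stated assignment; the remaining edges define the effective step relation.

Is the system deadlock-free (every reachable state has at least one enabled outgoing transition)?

R = {0,1,2,3,6}
  0: b→6  [deg 1]
  1: a→3  [deg 1]
  2: b→3  c→1  [deg 2]
  3: a→3  [deg 1]
  6: tau→2  [deg 1]

Answer: DEADLOCK-FREE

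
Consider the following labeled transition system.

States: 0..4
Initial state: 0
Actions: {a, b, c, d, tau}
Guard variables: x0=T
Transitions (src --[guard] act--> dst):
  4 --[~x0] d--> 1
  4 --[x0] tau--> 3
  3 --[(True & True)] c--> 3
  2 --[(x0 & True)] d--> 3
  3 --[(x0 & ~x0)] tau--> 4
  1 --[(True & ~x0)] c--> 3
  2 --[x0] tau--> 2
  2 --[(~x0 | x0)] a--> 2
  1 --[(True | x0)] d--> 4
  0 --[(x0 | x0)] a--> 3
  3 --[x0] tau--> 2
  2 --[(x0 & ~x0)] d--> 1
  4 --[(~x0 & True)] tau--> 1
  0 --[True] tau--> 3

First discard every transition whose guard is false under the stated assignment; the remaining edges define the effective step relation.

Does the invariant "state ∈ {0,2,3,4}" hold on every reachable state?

Answer: INVARIANT HOLDS

Working:
Allowed set {0,2,3,4}
Reach set: {0,2,3}
  0: ✓
  2: ✓
  3: ✓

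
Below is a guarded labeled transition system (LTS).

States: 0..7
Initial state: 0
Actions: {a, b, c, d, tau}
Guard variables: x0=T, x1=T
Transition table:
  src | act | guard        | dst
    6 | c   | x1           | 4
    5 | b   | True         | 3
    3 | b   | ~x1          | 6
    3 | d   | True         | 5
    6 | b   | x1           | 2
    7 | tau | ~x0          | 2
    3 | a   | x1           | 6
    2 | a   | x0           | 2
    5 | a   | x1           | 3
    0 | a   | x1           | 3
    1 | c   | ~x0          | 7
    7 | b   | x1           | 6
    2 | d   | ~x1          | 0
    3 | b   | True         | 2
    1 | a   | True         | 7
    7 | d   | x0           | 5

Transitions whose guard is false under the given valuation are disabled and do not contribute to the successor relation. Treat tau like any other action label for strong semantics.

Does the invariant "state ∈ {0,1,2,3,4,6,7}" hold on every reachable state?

Answer: INVARIANT VIOLATED at state 5

Analysis:
Inv-set: {0,1,2,3,4,6,7}
R = {0,2,3,4,5,6}
  0: safe
  2: safe
  3: safe
  4: safe
  5: outside
  6: safe
counterexample path to 5: a·d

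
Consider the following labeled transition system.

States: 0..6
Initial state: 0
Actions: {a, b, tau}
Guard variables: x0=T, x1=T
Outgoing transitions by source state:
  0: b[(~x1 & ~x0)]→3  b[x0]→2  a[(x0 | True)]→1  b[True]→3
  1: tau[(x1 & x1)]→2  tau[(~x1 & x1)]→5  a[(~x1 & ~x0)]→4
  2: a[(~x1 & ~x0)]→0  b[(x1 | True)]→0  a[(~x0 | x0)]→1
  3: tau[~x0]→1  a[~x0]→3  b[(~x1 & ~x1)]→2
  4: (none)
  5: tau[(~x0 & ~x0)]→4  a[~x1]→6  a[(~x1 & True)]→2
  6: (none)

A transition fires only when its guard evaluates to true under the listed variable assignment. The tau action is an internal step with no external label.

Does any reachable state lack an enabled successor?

Answer: DEADLOCK at state 3

Analysis:
R = {0,1,2,3}
  0: a→1  b→2  b→3  [3 exit(s)]
  1: tau→2  [1 exit(s)]
  2: a→1  b→0  [2 exit(s)]
  3: ∅  [no exit]
trace reaching 3: b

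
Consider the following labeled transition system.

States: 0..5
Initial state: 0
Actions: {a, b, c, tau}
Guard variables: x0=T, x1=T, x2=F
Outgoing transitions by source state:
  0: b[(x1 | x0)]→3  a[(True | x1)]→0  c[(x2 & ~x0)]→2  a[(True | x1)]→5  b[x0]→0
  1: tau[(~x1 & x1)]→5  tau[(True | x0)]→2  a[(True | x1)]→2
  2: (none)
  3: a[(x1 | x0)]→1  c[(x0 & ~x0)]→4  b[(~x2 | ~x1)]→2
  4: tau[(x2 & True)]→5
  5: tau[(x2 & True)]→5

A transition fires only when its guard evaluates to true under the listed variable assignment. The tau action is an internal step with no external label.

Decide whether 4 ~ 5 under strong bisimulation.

Compute ~ classes (split until stable):
  P[0] = {{0,1,2,3,4,5}}
  P[1] = {{0,3},{1},{2,4,5}}
  P[2] = {{0},{1},{2,4,5},{3}}
stable after 3 split(s): 4 block(s)
class of 4: {2,4,5}; class of 5: {2,4,5}

Answer: BISIMILAR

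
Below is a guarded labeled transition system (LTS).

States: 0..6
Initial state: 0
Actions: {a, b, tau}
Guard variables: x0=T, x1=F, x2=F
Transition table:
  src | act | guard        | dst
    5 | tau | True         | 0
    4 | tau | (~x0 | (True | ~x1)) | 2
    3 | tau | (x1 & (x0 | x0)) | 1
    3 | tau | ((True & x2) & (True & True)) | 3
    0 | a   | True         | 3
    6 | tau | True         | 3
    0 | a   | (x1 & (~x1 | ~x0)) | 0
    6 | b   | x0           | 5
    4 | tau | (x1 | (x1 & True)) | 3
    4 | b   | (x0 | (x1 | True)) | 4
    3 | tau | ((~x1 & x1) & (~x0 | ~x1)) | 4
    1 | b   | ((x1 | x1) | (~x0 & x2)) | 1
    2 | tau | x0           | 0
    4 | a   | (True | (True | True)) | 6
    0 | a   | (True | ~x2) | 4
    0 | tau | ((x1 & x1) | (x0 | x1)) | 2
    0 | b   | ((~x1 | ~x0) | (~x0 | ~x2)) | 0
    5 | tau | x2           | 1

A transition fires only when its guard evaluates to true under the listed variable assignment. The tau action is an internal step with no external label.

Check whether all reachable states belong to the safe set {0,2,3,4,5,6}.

Answer: INVARIANT HOLDS

Trace:
Inv-set: {0,2,3,4,5,6}
R = {0,2,3,4,5,6}
  0: ✓
  2: ✓
  3: ✓
  4: ✓
  5: ✓
  6: ✓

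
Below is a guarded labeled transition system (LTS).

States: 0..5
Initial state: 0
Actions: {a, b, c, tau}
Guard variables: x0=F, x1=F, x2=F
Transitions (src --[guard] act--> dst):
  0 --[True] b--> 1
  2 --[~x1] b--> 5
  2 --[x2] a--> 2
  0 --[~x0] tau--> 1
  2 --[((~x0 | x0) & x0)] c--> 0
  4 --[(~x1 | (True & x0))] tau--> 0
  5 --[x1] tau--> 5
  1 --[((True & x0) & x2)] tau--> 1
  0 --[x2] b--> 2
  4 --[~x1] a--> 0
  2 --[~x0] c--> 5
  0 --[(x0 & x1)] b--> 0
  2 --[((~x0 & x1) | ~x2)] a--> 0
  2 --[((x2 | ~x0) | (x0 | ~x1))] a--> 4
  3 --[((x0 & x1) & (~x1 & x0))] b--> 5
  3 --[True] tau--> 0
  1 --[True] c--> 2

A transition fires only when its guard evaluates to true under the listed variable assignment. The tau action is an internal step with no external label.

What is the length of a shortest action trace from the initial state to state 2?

Breadth-first toward 2:
  depth 0: {0}
  depth 1: {1}
  depth 2: {2}
2 enters at depth 2; path b·c

Answer: 2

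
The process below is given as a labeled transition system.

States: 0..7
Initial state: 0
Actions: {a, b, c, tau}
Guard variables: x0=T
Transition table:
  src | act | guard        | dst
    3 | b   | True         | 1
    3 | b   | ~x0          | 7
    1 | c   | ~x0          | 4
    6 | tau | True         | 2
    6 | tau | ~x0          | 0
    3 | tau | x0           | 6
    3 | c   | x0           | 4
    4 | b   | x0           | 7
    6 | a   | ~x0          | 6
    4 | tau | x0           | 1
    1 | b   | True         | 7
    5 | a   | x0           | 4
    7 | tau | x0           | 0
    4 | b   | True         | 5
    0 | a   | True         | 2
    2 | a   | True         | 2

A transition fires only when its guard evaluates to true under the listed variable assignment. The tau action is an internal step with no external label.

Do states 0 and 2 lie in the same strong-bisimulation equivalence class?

Answer: BISIMILAR

Analysis:
Refine partition for ~:
  round 0: {{0,1,2,3,4,5,6,7}}
  round 1: {{0,2,5},{1},{3},{4},{6,7}}
  round 2: {{0,2},{1},{3},{4},{5},{6,7}}
stable after 3 split(s): 6 block(s)
class of 0: {0,2}; class of 2: {0,2}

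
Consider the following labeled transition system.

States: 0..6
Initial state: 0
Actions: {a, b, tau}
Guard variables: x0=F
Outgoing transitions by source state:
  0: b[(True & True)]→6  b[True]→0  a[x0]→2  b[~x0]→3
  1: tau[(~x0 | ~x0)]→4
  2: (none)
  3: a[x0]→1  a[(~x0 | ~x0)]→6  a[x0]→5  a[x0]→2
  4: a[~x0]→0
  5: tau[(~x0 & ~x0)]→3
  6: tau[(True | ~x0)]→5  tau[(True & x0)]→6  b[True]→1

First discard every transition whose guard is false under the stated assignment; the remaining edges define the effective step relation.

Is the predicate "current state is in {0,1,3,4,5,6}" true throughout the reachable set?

Allowed set {0,1,3,4,5,6}
Reachable = {0,1,3,4,5,6}
  0: safe
  1: safe
  3: safe
  4: safe
  5: safe
  6: safe

Answer: INVARIANT HOLDS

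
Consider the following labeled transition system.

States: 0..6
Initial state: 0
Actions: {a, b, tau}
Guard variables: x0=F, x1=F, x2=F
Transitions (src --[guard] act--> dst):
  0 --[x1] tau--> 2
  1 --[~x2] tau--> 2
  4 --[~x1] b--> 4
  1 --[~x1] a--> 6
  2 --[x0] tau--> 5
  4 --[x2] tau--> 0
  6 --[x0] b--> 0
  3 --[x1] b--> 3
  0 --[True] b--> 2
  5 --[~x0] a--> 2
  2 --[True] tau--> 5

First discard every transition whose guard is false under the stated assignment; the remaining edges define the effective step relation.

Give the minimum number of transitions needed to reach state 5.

Answer: 2

Working:
BFS to 5:
  Layer 0: {0}
  Layer 1: {2}
  Layer 2: {5}
5 enters at depth 2; path b·tau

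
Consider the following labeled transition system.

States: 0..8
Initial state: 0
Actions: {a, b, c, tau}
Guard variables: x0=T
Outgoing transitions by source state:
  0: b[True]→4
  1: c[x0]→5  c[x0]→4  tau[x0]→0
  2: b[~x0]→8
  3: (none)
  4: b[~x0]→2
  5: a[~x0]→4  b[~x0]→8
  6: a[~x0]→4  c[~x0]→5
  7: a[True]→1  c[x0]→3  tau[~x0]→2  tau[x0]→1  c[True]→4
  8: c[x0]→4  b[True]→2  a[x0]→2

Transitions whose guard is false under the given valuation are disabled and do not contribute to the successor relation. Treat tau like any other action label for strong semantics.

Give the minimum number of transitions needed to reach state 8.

Breadth-first toward 8:
  Layer 0: {0}
  Layer 1: {4}
8 never appears.

Answer: UNREACHABLE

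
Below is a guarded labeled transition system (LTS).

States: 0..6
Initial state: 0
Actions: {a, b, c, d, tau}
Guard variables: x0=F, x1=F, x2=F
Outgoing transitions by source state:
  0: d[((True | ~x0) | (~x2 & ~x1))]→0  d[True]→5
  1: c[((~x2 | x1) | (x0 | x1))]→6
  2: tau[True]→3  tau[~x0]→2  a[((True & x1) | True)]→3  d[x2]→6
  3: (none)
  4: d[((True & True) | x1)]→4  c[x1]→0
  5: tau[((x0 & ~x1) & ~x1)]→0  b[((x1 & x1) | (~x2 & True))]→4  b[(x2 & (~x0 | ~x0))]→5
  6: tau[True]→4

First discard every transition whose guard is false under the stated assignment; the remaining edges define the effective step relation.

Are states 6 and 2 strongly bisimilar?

Answer: NOT BISIMILAR

Analysis:
Refine partition for ~:
  π0 = {{0,1,2,3,4,5,6}}
  π1 = {{0,4},{1},{2},{3},{5},{6}}
  π2 = {{0},{1},{2},{3},{4},{5},{6}}
stable after 3 split(s): 7 block(s)
class of 6: {6}; class of 2: {2}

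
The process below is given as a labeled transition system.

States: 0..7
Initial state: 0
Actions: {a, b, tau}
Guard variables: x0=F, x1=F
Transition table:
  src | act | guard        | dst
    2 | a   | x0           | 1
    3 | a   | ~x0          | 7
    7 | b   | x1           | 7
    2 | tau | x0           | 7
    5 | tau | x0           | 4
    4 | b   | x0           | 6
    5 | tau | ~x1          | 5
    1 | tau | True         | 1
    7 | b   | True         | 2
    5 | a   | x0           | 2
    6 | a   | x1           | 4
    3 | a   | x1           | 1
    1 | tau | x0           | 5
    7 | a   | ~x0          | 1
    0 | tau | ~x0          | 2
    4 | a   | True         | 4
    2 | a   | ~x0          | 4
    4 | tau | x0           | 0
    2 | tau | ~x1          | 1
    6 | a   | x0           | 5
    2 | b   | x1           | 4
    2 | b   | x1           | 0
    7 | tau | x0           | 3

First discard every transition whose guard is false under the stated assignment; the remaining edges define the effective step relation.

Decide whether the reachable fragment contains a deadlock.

Answer: DEADLOCK-FREE

Analysis:
Reach set: {0,1,2,4}
  0: tau→2  [1 out]
  1: tau→1  [1 out]
  2: a→4  tau→1  [2 out]
  4: a→4  [1 out]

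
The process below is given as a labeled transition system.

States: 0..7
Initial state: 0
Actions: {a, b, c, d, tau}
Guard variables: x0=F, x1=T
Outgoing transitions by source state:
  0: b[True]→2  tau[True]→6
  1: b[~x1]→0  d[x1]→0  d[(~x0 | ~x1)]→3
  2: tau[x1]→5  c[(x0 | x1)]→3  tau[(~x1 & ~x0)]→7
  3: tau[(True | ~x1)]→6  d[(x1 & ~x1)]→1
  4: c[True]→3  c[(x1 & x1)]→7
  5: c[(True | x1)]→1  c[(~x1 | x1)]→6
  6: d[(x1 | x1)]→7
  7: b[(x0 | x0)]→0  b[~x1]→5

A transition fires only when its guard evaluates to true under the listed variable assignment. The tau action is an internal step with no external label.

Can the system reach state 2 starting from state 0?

12 transition(s) survive guard evaluation.
depth 0: {0}
depth 1: {2,6}  cumulative {0,2,6}
depth 2: {3,5,7}  cumulative {0,2,3,5,6,7}
depth 3: {1}  cumulative {0,1,2,3,5,6,7}
R = {0,1,2,3,5,6,7}
Path to 2: b

Answer: REACHABLE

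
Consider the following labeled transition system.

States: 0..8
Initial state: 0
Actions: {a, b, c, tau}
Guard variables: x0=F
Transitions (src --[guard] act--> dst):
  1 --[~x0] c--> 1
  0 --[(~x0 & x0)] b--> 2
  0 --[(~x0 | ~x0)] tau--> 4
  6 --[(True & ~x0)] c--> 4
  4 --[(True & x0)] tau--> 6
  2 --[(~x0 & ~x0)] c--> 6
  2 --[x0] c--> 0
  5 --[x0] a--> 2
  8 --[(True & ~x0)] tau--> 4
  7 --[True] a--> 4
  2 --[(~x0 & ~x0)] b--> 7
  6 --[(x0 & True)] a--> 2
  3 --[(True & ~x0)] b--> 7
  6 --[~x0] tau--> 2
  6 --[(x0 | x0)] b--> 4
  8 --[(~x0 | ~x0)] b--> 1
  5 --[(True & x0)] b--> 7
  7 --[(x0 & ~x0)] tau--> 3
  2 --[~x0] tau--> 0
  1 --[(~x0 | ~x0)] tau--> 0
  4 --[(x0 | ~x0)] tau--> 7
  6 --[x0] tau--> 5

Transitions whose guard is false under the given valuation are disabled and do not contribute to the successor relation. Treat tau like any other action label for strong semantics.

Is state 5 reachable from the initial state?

Guard filter leaves 13 enabled edge(s).
Layer 0: {0}
Layer 1: {4}  cumulative {0,4}
Layer 2: {7}  cumulative {0,4,7}
Reach set: {0,4,7}

Answer: UNREACHABLE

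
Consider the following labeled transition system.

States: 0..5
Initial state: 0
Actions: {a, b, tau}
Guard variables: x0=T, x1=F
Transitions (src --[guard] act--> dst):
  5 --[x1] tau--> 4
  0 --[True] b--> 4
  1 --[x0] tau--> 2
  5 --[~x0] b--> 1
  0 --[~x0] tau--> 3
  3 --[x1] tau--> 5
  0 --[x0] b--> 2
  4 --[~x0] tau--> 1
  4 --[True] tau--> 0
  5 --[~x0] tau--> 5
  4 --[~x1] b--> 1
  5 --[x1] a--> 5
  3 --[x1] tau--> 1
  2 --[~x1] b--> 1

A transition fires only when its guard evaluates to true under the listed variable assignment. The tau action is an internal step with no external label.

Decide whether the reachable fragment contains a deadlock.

Reach set: {0,1,2,4}
  0: b→2  b→4  [2 out]
  1: tau→2  [1 out]
  2: b→1  [1 out]
  4: b→1  tau→0  [2 out]

Answer: DEADLOCK-FREE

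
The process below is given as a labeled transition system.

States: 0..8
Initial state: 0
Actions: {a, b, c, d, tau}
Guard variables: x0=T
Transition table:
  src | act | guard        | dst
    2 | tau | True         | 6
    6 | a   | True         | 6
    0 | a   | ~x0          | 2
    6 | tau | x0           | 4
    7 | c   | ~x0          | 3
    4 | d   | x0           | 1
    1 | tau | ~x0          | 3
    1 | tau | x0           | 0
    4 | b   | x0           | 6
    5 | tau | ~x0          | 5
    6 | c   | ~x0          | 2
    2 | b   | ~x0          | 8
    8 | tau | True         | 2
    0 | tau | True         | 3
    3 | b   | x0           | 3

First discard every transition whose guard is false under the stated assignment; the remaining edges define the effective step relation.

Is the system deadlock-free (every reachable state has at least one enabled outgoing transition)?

Answer: DEADLOCK-FREE

Analysis:
Reachable = {0,3}
  0: tau→3  [1 exit(s)]
  3: b→3  [1 exit(s)]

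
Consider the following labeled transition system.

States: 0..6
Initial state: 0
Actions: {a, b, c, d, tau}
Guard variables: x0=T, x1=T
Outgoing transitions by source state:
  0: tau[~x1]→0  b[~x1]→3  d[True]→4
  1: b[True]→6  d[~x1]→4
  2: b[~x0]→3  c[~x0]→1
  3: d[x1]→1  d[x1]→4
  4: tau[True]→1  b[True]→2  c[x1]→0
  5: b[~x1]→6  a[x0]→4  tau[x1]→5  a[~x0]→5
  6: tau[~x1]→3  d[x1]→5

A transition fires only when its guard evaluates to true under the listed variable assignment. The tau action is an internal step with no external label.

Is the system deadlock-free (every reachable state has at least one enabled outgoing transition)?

Answer: DEADLOCK at state 2

Trace:
Reach set: {0,1,2,4,5,6}
  0: d→4  [deg 1]
  1: b→6  [deg 1]
  2: ∅  [no exit]
  4: b→2  c→0  tau→1  [deg 3]
  5: a→4  tau→5  [deg 2]
  6: d→5  [deg 1]
Path to 2: d·b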